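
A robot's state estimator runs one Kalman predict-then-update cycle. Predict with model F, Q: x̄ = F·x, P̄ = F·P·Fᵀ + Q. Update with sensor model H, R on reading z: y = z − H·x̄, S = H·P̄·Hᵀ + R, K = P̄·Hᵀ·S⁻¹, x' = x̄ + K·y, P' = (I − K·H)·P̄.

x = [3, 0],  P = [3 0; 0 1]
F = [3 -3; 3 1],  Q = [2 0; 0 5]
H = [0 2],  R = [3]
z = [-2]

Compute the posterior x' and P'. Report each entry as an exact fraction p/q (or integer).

x̄ = F·x = [9, 9]
P̄ = F·P·Fᵀ + Q = [38 24; 24 33]
y = z − H·x̄ = [-20]
S = H·P̄·Hᵀ + R = [135]
K = P̄·Hᵀ·S⁻¹ = [16/45; 22/45]
x' = x̄ + K·y = [17/9, -7/9]
P' = (I − K·H)·P̄ = [314/15 8/15; 8/15 11/15]

x' = [17/9, -7/9]
P' = [314/15 8/15; 8/15 11/15]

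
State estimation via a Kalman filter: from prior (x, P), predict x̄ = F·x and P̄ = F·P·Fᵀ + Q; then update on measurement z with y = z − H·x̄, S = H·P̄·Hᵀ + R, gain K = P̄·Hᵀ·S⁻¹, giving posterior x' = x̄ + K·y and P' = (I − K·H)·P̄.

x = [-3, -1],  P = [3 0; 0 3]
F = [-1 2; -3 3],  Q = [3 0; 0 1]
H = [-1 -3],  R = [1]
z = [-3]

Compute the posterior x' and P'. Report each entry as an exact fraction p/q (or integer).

x̄ = F·x = [1, 6]
P̄ = F·P·Fᵀ + Q = [18 27; 27 55]
y = z − H·x̄ = [16]
S = H·P̄·Hᵀ + R = [676]
K = P̄·Hᵀ·S⁻¹ = [-99/676; -48/169]
x' = x̄ + K·y = [-227/169, 246/169]
P' = (I − K·H)·P̄ = [2367/676 -189/169; -189/169 79/169]

x' = [-227/169, 246/169]
P' = [2367/676 -189/169; -189/169 79/169]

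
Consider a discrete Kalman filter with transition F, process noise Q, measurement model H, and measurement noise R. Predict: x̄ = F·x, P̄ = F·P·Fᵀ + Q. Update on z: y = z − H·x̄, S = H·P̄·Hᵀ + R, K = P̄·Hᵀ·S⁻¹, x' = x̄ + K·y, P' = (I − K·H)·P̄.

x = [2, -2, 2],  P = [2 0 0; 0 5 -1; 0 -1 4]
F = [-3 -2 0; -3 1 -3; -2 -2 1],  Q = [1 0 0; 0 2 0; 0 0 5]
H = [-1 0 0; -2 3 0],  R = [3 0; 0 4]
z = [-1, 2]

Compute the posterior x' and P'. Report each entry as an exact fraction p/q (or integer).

x̄ = F·x = [-2, -14, 2]
P̄ = F·P·Fᵀ + Q = [39 2 34; 2 67 -17; 34 -17 41]
y = z − H·x̄ = [-3, 40]
S = H·P̄·Hᵀ + R = [42 72; 72 739]
K = P̄·Hᵀ·S⁻¹ = [-7879/8618 -36/4309; -7831/12927 1403/4309; -8279/12927 -425/4309]
x' = x̄ + K·y = [3521/8618, 3625/4309, -103/4309]
P' = (I − K·H)·P̄ = [23637/8618 7831/4309 8279/4309; 7831/4309 21274/12927 14858/12927; 8279/4309 14858/12927 96796/12927]

x' = [3521/8618, 3625/4309, -103/4309]
P' = [23637/8618 7831/4309 8279/4309; 7831/4309 21274/12927 14858/12927; 8279/4309 14858/12927 96796/12927]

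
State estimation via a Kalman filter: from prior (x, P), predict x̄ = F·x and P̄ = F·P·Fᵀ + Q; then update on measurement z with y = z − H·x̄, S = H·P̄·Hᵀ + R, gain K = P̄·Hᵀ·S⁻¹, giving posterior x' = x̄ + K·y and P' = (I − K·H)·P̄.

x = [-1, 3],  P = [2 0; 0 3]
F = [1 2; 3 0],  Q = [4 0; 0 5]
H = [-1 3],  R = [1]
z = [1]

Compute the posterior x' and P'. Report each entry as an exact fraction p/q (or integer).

x' = [5, 75/38]
P' = [18 6; 6 401/190]

x̄ = F·x = [5, -3]
P̄ = F·P·Fᵀ + Q = [18 6; 6 23]
y = z − H·x̄ = [15]
S = H·P̄·Hᵀ + R = [190]
K = P̄·Hᵀ·S⁻¹ = [0; 63/190]
x' = x̄ + K·y = [5, 75/38]
P' = (I − K·H)·P̄ = [18 6; 6 401/190]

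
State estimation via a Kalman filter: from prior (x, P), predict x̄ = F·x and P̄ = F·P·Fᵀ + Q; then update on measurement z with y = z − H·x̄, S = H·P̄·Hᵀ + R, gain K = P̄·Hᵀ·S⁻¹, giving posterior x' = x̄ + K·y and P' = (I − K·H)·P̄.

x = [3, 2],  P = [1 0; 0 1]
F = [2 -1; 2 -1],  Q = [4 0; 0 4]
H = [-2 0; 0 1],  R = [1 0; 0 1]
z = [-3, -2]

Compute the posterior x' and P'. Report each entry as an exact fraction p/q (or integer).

x̄ = F·x = [4, 4]
P̄ = F·P·Fᵀ + Q = [9 5; 5 9]
y = z − H·x̄ = [5, -6]
S = H·P̄·Hᵀ + R = [37 -10; -10 10]
K = P̄·Hᵀ·S⁻¹ = [-13/27 1/54; -1/27 233/270]
x' = x̄ + K·y = [40/27, -184/135]
P' = (I − K·H)·P̄ = [13/54 1/54; 1/54 233/270]

x' = [40/27, -184/135]
P' = [13/54 1/54; 1/54 233/270]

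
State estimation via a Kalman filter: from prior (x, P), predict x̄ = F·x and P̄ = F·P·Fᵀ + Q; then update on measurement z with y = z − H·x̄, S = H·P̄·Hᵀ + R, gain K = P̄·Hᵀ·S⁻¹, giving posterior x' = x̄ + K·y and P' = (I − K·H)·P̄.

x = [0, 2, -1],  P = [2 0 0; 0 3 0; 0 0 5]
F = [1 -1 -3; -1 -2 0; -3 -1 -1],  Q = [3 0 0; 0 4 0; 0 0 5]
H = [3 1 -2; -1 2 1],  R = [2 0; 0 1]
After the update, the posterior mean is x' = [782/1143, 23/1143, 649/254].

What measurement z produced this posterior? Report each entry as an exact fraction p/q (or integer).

z = [-3, 2]

x̄ = F·x = [1, -4, -1]
P̄ = F·P·Fᵀ + Q = [53 4 12; 4 18 12; 12 12 31]
S = H·P̄·Hᵀ + R = [453 -141; -141 165]
K = P̄·Hᵀ·S⁻¹ = [3047/9144 775/9144; 1199/9144 3463/9144; 139/2032 1945/6096]
x' − x̄ = [-361/1143, 4595/1143, 903/254] = K·y
y = (KᵀK)⁻¹·Kᵀ·(x' − x̄) = [-4, 12]
z = y + H·x̄ = [-4, 12] + [1, -10] = [-3, 2]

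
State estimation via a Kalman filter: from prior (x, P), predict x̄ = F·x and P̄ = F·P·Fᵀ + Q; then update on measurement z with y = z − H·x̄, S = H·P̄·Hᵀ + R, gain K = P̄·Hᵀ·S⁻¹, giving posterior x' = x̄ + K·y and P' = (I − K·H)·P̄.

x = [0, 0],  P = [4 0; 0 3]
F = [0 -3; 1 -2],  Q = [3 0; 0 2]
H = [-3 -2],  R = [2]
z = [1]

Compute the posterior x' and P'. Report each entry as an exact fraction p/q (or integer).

x' = [-9/40, -9/56]
P' = [33/20 -9/4; -9/4 99/28]

x̄ = F·x = [0, 0]
P̄ = F·P·Fᵀ + Q = [30 18; 18 18]
y = z − H·x̄ = [1]
S = H·P̄·Hᵀ + R = [560]
K = P̄·Hᵀ·S⁻¹ = [-9/40; -9/56]
x' = x̄ + K·y = [-9/40, -9/56]
P' = (I − K·H)·P̄ = [33/20 -9/4; -9/4 99/28]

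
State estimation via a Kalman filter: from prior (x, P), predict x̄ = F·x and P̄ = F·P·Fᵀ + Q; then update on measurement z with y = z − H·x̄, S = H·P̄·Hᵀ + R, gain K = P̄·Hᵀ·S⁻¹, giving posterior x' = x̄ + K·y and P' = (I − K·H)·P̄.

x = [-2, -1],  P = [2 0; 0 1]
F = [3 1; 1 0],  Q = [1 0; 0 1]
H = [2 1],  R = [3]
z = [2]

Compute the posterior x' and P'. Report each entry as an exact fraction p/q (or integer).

x' = [29/55, 5/11]
P' = [42/55 -3/11; -3/11 21/22]

x̄ = F·x = [-7, -2]
P̄ = F·P·Fᵀ + Q = [20 6; 6 3]
y = z − H·x̄ = [18]
S = H·P̄·Hᵀ + R = [110]
K = P̄·Hᵀ·S⁻¹ = [23/55; 3/22]
x' = x̄ + K·y = [29/55, 5/11]
P' = (I − K·H)·P̄ = [42/55 -3/11; -3/11 21/22]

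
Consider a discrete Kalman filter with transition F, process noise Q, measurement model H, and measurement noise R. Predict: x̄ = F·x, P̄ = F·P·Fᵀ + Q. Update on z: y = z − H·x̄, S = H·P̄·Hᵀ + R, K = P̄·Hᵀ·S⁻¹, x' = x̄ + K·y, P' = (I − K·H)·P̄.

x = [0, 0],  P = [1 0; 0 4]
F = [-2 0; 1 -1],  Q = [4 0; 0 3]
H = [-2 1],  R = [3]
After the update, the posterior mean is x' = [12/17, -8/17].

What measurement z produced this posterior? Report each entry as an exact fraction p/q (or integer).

z = [-2]

x̄ = F·x = [0, 0]
P̄ = F·P·Fᵀ + Q = [8 -2; -2 8]
S = H·P̄·Hᵀ + R = [51]
K = P̄·Hᵀ·S⁻¹ = [-6/17; 4/17]
x' − x̄ = [12/17, -8/17] = K·y
y = (KᵀK)⁻¹·Kᵀ·(x' − x̄) = [-2]
z = y + H·x̄ = [-2] + [0] = [-2]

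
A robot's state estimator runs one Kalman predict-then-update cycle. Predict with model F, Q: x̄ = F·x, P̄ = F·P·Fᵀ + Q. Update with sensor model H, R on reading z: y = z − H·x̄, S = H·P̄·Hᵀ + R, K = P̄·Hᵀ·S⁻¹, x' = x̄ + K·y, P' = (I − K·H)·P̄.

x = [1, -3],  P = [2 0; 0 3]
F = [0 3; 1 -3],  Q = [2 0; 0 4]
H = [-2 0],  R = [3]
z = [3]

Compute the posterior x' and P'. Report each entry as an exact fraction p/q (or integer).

x̄ = F·x = [-9, 10]
P̄ = F·P·Fᵀ + Q = [29 -27; -27 33]
y = z − H·x̄ = [-15]
S = H·P̄·Hᵀ + R = [119]
K = P̄·Hᵀ·S⁻¹ = [-58/119; 54/119]
x' = x̄ + K·y = [-201/119, 380/119]
P' = (I − K·H)·P̄ = [87/119 -81/119; -81/119 1011/119]

x' = [-201/119, 380/119]
P' = [87/119 -81/119; -81/119 1011/119]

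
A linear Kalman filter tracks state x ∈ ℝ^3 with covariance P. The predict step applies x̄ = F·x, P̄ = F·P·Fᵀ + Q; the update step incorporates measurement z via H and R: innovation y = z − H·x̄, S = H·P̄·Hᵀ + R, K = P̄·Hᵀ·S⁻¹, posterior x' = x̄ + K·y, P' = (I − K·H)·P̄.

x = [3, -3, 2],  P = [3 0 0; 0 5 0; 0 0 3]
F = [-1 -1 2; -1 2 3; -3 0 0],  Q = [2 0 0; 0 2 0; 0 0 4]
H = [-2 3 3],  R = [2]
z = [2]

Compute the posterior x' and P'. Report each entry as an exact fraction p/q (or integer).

x' = [164/33, 223/33, -31/11]
P' = [16442/759 251/33 1733/253; 251/33 589/33 -139/11; 1733/253 -139/11 4375/253]

x̄ = F·x = [4, -3, -9]
P̄ = F·P·Fᵀ + Q = [22 11 9; 11 52 9; 9 9 31]
y = z − H·x̄ = [46]
S = H·P̄·Hᵀ + R = [759]
K = P̄·Hᵀ·S⁻¹ = [16/759; 7/33; 34/253]
x' = x̄ + K·y = [164/33, 223/33, -31/11]
P' = (I − K·H)·P̄ = [16442/759 251/33 1733/253; 251/33 589/33 -139/11; 1733/253 -139/11 4375/253]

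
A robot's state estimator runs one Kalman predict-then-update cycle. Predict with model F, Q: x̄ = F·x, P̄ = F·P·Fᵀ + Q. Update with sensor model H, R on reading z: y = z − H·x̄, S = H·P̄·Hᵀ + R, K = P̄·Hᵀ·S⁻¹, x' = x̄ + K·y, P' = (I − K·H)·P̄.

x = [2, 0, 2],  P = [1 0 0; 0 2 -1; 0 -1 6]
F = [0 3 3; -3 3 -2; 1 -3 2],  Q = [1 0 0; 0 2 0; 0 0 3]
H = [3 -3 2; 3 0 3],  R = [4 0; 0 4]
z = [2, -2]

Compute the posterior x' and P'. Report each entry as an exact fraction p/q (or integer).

x' = [30420/21977, -81898/109885, -46130/21977]
P' = [238553/21977 94359/21977 -225561/21977; 94359/21977 248057/109885 -84159/21977; -225561/21977 -84159/21977 221869/21977]

x̄ = F·x = [6, -10, 6]
P̄ = F·P·Fᵀ + Q = [55 -21 21; -21 65 -57; 21 -57 58]
y = z − H·x̄ = [-58, -38]
S = H·P̄·Hᵀ + R = [2630 1860; 1860 1399]
K = P̄·Hᵀ·S⁻¹ = [-4635/21977 9744/21977; -42594/109885 7650/21977; 4883/21977 -2769/21977]
x' = x̄ + K·y = [30420/21977, -81898/109885, -46130/21977]
P' = (I − K·H)·P̄ = [238553/21977 94359/21977 -225561/21977; 94359/21977 248057/109885 -84159/21977; -225561/21977 -84159/21977 221869/21977]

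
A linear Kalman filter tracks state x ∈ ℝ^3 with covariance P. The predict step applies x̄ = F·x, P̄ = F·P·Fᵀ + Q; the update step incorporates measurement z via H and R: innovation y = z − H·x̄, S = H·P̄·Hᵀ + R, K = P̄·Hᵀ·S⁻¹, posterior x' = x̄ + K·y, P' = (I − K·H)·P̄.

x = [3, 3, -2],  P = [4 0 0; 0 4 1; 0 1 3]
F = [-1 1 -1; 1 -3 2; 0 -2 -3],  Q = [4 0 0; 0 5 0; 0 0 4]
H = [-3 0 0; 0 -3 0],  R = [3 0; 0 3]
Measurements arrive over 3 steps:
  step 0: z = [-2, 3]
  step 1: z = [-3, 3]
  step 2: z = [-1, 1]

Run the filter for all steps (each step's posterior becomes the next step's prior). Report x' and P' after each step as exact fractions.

step 0: x̄ = F·x = [2, -10, 0]
step 0: P̄ = F·P·Fᵀ + Q = [13 -17 0; -17 45 11; 0 11 59]
step 0: y = z − H·x̄ = [4, -27]
step 0: S = H·P̄·Hᵀ + R = [120 -153; -153 408]
step 0: K = P̄·Hᵀ·S⁻¹ = [-53/167 1/167; 1/167 -933/2839; -33/167 -440/2839]
step 0: x' = x̄ + K·y = [95/167, -3131/2839, 9636/2839]
step 0: P' = (I − K·H)·P̄ = [53/167 -1/167 33/167; -1/167 933/2839 440/2839; 33/167 440/2839 152981/2839]
step 1: x̄ = F·x = [-846/167, 30280/2839, -22646/2839]
step 1: P̄ = F·P·Fᵀ + Q = [9791/167 -18189/167 26958/167; -18189/167 632483/2839 -911737/2839; 26958/167 -911737/2839 1397197/2839]
step 1: y = z − H·x̄ = [-3039/167, 99357/2839]
step 1: S = H·P̄·Hᵀ + R = [88620/167 -163701/167; -163701/167 5700864/2839]
step 1: K = P̄·Hᵀ·S⁻¹ = [-10376611/33030121 309213/33030121; 309213/33030121 -10842647/33030121; -8845575/33030121 11529454/33030121]
step 1: x' = x̄ + K·y = [32324808/33030121, -32798762/33030121, 300993583/33030121]
step 1: P' = (I − K·H)·P̄ = [10376611/33030121 -309213/33030121 8845575/33030121; -309213/33030121 10842647/33030121 -11529454/33030121; 8845575/33030121 -11529454/33030121 863926387/33030121]
step 2: x̄ = F·x = [-366117153/33030121, 732708260/33030121, -837383225/33030121]
step 2: P̄ = F·P·Fᵀ + Q = [1058634613/33030121 -1856178173/33030121 2607541620/33030121; -1856178173/33030121 3904407613/33030121 -5202068009/33030121; 2607541620/33030121 -5202068009/33030121 7812475107/33030121]
step 2: y = z − H·x̄ = [-1131381580/33030121, 2231154901/33030121]
step 2: S = H·P̄·Hᵀ + R = [9626801880/33030121 -16705603557/33030121; -16705603557/33030121 35238758880/33030121]
step 2: K = P̄·Hᵀ·S⁻¹ = [-63541932733/202372051159 1856178173/202372051159; 1856178173/202372051159 -66387705733/202372051159; -50285864649/202372051159 65785625660/202372051159]
step 2: x' = x̄ + K·y = [58725611766/202372051159, -58783536673/202372051159, 1035644442705/202372051159]
step 2: P' = (I − K·H)·P̄ = [63541932733/202372051159 -1856178173/202372051159 50285864649/202372051159; -1856178173/202372051159 66387705733/202372051159 -65785625660/202372051159; 50285864649/202372051159 -65785625660/202372051159 4874195314893/202372051159]

step 0: x' = [95/167, -3131/2839, 9636/2839], P' = [53/167 -1/167 33/167; -1/167 933/2839 440/2839; 33/167 440/2839 152981/2839]
step 1: x' = [32324808/33030121, -32798762/33030121, 300993583/33030121], P' = [10376611/33030121 -309213/33030121 8845575/33030121; -309213/33030121 10842647/33030121 -11529454/33030121; 8845575/33030121 -11529454/33030121 863926387/33030121]
step 2: x' = [58725611766/202372051159, -58783536673/202372051159, 1035644442705/202372051159], P' = [63541932733/202372051159 -1856178173/202372051159 50285864649/202372051159; -1856178173/202372051159 66387705733/202372051159 -65785625660/202372051159; 50285864649/202372051159 -65785625660/202372051159 4874195314893/202372051159]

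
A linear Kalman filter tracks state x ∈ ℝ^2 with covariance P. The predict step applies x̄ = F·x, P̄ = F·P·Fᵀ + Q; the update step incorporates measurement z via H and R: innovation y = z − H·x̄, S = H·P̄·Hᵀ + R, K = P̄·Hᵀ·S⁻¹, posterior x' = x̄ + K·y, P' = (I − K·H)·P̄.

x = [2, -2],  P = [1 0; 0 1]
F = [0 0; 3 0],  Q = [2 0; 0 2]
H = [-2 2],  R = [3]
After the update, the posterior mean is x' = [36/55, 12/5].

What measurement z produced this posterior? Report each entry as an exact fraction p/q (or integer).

x̄ = F·x = [0, 6]
P̄ = F·P·Fᵀ + Q = [2 0; 0 11]
S = H·P̄·Hᵀ + R = [55]
K = P̄·Hᵀ·S⁻¹ = [-4/55; 2/5]
x' − x̄ = [36/55, -18/5] = K·y
y = (KᵀK)⁻¹·Kᵀ·(x' − x̄) = [-9]
z = y + H·x̄ = [-9] + [12] = [3]

z = [3]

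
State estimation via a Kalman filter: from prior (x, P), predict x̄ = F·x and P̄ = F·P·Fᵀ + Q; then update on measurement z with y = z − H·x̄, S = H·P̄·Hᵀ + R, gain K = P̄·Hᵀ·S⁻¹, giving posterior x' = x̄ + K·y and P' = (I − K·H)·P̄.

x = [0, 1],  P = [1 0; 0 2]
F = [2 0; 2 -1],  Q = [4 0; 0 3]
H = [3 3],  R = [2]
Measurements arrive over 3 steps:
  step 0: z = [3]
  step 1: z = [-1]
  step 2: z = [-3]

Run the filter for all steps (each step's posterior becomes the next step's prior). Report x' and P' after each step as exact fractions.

step 0: x̄ = F·x = [0, -1]
step 0: P̄ = F·P·Fᵀ + Q = [8 4; 4 9]
step 0: y = z − H·x̄ = [6]
step 0: S = H·P̄·Hᵀ + R = [227]
step 0: K = P̄·Hᵀ·S⁻¹ = [36/227; 39/227]
step 0: x' = x̄ + K·y = [216/227, 7/227]
step 0: P' = (I − K·H)·P̄ = [520/227 -496/227; -496/227 522/227]
step 1: x̄ = F·x = [432/227, 425/227]
step 1: P̄ = F·P·Fᵀ + Q = [2988/227 3072/227; 3072/227 5267/227]
step 1: y = z − H·x̄ = [-2798/227]
step 1: S = H·P̄·Hᵀ + R = [130045/227]
step 1: K = P̄·Hᵀ·S⁻¹ = [3636/26009; 807/4195]
step 1: x' = x̄ + K·y = [4680/26009, -2093/4195]
step 1: P' = (I − K·H)·P̄ = [51156/26009 -1572/839; -1572/839 8398/4195]
step 2: x̄ = F·x = [9360/26009, 111683/130045]
step 2: P̄ = F·P·Fᵀ + Q = [308660/26009 302088/26009; 302088/26009 2648233/130045]
step 2: y = z − H·x̄ = [-865584/130045]
step 2: S = H·P̄·Hᵀ + R = [65171807/130045]
step 2: K = P̄·Hᵀ·S⁻¹ = [9161220/65171807; 12476019/65171807]
step 2: x' = x̄ + K·y = [-37523664/65171807, -27071087/65171807]
step 2: P' = (I − K·H)·P̄ = [128045660/65171807 -121938180/65171807; -121938180/65171807 130255526/65171807]

step 0: x' = [216/227, 7/227], P' = [520/227 -496/227; -496/227 522/227]
step 1: x' = [4680/26009, -2093/4195], P' = [51156/26009 -1572/839; -1572/839 8398/4195]
step 2: x' = [-37523664/65171807, -27071087/65171807], P' = [128045660/65171807 -121938180/65171807; -121938180/65171807 130255526/65171807]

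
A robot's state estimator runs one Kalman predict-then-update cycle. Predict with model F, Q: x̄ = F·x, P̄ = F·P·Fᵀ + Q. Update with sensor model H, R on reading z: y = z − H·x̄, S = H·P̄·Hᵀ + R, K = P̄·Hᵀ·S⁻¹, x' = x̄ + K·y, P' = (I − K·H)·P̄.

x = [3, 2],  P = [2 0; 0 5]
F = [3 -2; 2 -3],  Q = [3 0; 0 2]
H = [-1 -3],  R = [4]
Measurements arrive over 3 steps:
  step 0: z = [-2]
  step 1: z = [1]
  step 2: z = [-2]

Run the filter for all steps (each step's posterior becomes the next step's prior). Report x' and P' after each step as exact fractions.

step 0: x̄ = F·x = [5, 0]
step 0: P̄ = F·P·Fᵀ + Q = [41 42; 42 55]
step 0: y = z − H·x̄ = [3]
step 0: S = H·P̄·Hᵀ + R = [792]
step 0: K = P̄·Hᵀ·S⁻¹ = [-167/792; -23/88]
step 0: x' = x̄ + K·y = [1153/264, -69/88]
step 0: P' = (I − K·H)·P̄ = [4583/792 -145/88; -145/88 79/88]
step 1: x̄ = F·x = [1291/88, 2927/264]
step 1: P̄ = F·P·Fᵀ + Q = [6903/88 16243/264; 16243/264 41975/792]
step 1: y = z − H·x̄ = [2153/44]
step 1: S = H·P̄·Hᵀ + R = [20429/22]
step 1: K = P̄·Hᵀ·S⁻¹ = [-11573/40858; -313/1318]
step 1: x' = x̄ + K·y = [66235/81716, -4217/7908]
step 1: P' = (I − K·H)·P̄ = [322139/81716 -7405/7908; -7405/7908 14917/23724]
step 2: x̄ = F·x = [857569/245148, 263197/81716]
step 2: P̄ = F·P·Fᵀ + Q = [38413279/735444 3235857/81716; 3235857/81716 2832635/81716]
step 2: y = z − H·x̄ = [1368023/122574]
step 2: S = H·P̄·Hᵀ + R = [111383692/183861]
step 2: K = P̄·Hᵀ·S⁻¹ = [-8984387/31823912; -52801929/222767384]
step 2: x' = x̄ + K·y = [22105049/63647824, 256388915/445534768]
step 2: P' = (I − K·H)·P̄ = [251254681/63647824 -59793195/63647824; -59793195/63647824 280322599/445534768]

step 0: x' = [1153/264, -69/88], P' = [4583/792 -145/88; -145/88 79/88]
step 1: x' = [66235/81716, -4217/7908], P' = [322139/81716 -7405/7908; -7405/7908 14917/23724]
step 2: x' = [22105049/63647824, 256388915/445534768], P' = [251254681/63647824 -59793195/63647824; -59793195/63647824 280322599/445534768]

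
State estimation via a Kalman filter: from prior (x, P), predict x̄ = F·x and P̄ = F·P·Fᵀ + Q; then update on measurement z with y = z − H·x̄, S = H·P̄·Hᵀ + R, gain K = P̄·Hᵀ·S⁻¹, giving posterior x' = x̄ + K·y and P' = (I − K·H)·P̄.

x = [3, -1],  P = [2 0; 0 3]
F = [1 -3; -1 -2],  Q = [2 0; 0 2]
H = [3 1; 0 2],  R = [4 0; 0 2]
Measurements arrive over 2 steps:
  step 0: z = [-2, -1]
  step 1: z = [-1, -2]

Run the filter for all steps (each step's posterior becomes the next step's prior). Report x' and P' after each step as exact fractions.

step 0: x̄ = F·x = [6, -1]
step 0: P̄ = F·P·Fᵀ + Q = [31 16; 16 16]
step 0: y = z − H·x̄ = [-19, 1]
step 0: S = H·P̄·Hᵀ + R = [395 128; 128 66]
step 0: K = P̄·Hᵀ·S⁻¹ = [1549/4843 -656/4843; 64/4843 2224/4843]
step 0: x' = x̄ + K·y = [-1029/4843, -3835/4843]
step 0: P' = (I − K·H)·P̄ = [2284/4843 -656/4843; -656/4843 2224/4843]
step 1: x̄ = F·x = [10476/4843, 8699/4843]
step 1: P̄ = F·P·Fᵀ + Q = [35922/4843 10404/4843; 10404/4843 18242/4843]
step 1: y = z − H·x̄ = [-44970/4843, -27084/4843]
step 1: S = H·P̄·Hᵀ + R = [423336/4843 98908/4843; 98908/4843 82654/4843]
step 1: K = P̄·Hᵀ·S⁻¹ = [397953/1301240 -74313/650620; 24727/1301240 272393/650620]
step 1: x' = x̄ + K·y = [-24651/650620, -469489/650620]
step 1: P' = (I − K·H)·P̄ = [290073/650620 -74313/650620; -74313/650620 272393/650620]

step 0: x' = [-1029/4843, -3835/4843], P' = [2284/4843 -656/4843; -656/4843 2224/4843]
step 1: x' = [-24651/650620, -469489/650620], P' = [290073/650620 -74313/650620; -74313/650620 272393/650620]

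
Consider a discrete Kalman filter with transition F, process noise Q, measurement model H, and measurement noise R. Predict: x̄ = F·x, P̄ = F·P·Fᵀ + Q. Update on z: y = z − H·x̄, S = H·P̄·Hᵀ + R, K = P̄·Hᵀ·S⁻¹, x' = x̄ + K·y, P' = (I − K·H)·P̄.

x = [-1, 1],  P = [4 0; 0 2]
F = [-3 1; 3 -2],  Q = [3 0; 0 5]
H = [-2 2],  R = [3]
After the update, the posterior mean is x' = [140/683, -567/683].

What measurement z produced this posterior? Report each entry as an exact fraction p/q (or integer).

z = [-2]

x̄ = F·x = [4, -5]
P̄ = F·P·Fᵀ + Q = [41 -40; -40 49]
S = H·P̄·Hᵀ + R = [683]
K = P̄·Hᵀ·S⁻¹ = [-162/683; 178/683]
x' − x̄ = [-2592/683, 2848/683] = K·y
y = (KᵀK)⁻¹·Kᵀ·(x' − x̄) = [16]
z = y + H·x̄ = [16] + [-18] = [-2]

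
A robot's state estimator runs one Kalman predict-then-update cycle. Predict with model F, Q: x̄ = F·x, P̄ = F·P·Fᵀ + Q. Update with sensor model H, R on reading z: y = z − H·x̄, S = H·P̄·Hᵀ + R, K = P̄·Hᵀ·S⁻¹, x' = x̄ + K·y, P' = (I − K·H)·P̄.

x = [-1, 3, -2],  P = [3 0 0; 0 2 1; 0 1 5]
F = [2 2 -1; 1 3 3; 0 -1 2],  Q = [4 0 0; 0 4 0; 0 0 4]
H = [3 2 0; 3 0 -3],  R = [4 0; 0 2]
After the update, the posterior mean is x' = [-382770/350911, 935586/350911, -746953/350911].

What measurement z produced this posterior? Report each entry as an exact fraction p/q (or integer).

x̄ = F·x = [6, 2, -7]
P̄ = F·P·Fᵀ + Q = [25 6 -9; 6 88 27; -9 27 22]
S = H·P̄·Hᵀ + R = [653 180; 180 587]
K = P̄·Hᵀ·S⁻¹ = [32709/350911 50946/350911; 125218/350911 -76059/350911; 32589/350911 -65589/350911]
x' − x̄ = [-2488236/350911, 233764/350911, 1709424/350911] = K·y
y = (KᵀK)⁻¹·Kᵀ·(x' − x̄) = [-20, -36]
z = y + H·x̄ = [-20, -36] + [22, 39] = [2, 3]

z = [2, 3]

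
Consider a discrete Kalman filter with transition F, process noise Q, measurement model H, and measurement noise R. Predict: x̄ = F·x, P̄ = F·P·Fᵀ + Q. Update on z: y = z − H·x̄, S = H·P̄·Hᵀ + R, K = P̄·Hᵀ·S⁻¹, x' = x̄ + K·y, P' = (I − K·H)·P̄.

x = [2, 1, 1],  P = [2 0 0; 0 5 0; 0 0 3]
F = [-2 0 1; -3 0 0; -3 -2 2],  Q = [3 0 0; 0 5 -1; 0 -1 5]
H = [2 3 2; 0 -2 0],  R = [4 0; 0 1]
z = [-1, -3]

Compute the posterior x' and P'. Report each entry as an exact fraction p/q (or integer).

x' = [3987/26531, 36899/26531, -71491/26531]
P' = [96730/26531 -952/26531 -88894/26531; -952/26531 6388/26531 -8376/26531; -88894/26531 -8376/26531 120828/26531]

x̄ = F·x = [-3, -6, -6]
P̄ = F·P·Fᵀ + Q = [14 12 18; 12 23 17; 18 17 55]
y = z − H·x̄ = [35, -15]
S = H·P̄·Hᵀ + R = [979 -254; -254 93]
K = P̄·Hᵀ·S⁻¹ = [3204/26531 1904/26531; 127/26531 -12776/26531; 9685/26531 16752/26531]
x' = x̄ + K·y = [3987/26531, 36899/26531, -71491/26531]
P' = (I − K·H)·P̄ = [96730/26531 -952/26531 -88894/26531; -952/26531 6388/26531 -8376/26531; -88894/26531 -8376/26531 120828/26531]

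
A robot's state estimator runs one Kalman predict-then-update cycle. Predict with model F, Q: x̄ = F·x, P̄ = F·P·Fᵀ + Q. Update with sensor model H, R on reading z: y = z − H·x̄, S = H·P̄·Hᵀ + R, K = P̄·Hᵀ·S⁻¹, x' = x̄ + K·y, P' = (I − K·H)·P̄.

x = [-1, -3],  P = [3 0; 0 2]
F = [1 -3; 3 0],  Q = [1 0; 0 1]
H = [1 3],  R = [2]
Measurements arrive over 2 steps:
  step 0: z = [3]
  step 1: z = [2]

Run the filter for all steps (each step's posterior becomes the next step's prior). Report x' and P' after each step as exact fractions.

step 0: x' = [1418/165, -103/55], P' = [4859/330 -529/110; -529/110 197/110]
step 1: x' = [-1156911/590399, 798939/590399], P' = [1393939/590399 -393573/590399; -393573/590399 238553/590399]

step 0: x̄ = F·x = [8, -3]
step 0: P̄ = F·P·Fᵀ + Q = [22 9; 9 28]
step 0: y = z − H·x̄ = [4]
step 0: S = H·P̄·Hᵀ + R = [330]
step 0: K = P̄·Hᵀ·S⁻¹ = [49/330; 31/110]
step 0: x' = x̄ + K·y = [1418/165, -103/55]
step 0: P' = (I − K·H)·P̄ = [4859/330 -529/110; -529/110 197/110]
step 1: x̄ = F·x = [469/33, 1418/55]
step 1: P̄ = F·P·Fᵀ + Q = [2003/33 962/11; 962/11 14687/110]
step 1: y = z − H·x̄ = [-14777/165]
step 1: S = H·P̄·Hᵀ + R = [590399/330]
step 1: K = P̄·Hᵀ·S⁻¹ = [106610/590399; 161043/590399]
step 1: x' = x̄ + K·y = [-1156911/590399, 798939/590399]
step 1: P' = (I − K·H)·P̄ = [1393939/590399 -393573/590399; -393573/590399 238553/590399]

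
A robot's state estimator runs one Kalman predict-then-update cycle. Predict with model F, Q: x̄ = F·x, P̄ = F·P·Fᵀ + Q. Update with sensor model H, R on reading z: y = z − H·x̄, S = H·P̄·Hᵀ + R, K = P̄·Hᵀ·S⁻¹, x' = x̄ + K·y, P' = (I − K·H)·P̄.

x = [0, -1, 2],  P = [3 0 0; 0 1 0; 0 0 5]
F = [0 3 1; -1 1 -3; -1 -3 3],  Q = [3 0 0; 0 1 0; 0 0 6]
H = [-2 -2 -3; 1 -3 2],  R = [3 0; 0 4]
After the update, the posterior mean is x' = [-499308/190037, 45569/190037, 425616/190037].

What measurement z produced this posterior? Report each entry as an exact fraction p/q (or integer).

z = [-2, 1]

x̄ = F·x = [-1, -7, 9]
P̄ = F·P·Fᵀ + Q = [17 -12 6; -12 50 -45; 6 -45 63]
S = H·P̄·Hᵀ + R = [274 -427; -427 1359]
K = P̄·Hᵀ·S⁻¹ = [-10297/190037 5854/190037; -27423/190037 -43855/190037; -36840/190037 25761/190037]
x' − x̄ = [-309271/190037, 1375828/190037, -1284717/190037] = K·y
y = (KᵀK)⁻¹·Kᵀ·(x' − x̄) = [9, -37]
z = y + H·x̄ = [9, -37] + [-11, 38] = [-2, 1]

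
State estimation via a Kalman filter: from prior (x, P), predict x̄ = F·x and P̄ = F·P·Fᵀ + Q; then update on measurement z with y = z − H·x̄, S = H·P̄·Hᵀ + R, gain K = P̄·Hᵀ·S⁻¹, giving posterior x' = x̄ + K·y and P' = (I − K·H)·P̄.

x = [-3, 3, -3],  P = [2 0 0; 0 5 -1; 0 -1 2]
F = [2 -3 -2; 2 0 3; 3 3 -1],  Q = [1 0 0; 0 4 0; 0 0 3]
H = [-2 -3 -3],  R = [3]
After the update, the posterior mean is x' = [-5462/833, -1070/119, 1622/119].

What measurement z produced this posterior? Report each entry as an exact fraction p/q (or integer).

z = [-1]

x̄ = F·x = [-9, -15, 3]
P̄ = F·P·Fᵀ + Q = [50 5 -26; 5 30 -3; -26 -3 74]
S = H·P̄·Hᵀ + R = [833]
K = P̄·Hᵀ·S⁻¹ = [-37/833; -13/119; -23/119]
x' − x̄ = [2035/833, 715/119, 1265/119] = K·y
y = (KᵀK)⁻¹·Kᵀ·(x' − x̄) = [-55]
z = y + H·x̄ = [-55] + [54] = [-1]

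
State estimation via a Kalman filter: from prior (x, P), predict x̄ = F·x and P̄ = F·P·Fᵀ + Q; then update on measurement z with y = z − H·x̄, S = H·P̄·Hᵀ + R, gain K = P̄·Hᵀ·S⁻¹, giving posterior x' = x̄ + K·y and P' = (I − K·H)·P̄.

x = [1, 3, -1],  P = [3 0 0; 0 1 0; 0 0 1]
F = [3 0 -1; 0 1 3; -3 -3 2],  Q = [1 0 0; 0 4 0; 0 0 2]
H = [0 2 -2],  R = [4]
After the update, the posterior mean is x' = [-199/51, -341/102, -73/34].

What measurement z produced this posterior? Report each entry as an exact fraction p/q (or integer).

z = [-3]

x̄ = F·x = [4, 0, -14]
P̄ = F·P·Fᵀ + Q = [29 -3 -29; -3 14 3; -29 3 42]
S = H·P̄·Hᵀ + R = [204]
K = P̄·Hᵀ·S⁻¹ = [13/51; 11/102; -13/34]
x' − x̄ = [-403/51, -341/102, 403/34] = K·y
y = (KᵀK)⁻¹·Kᵀ·(x' − x̄) = [-31]
z = y + H·x̄ = [-31] + [28] = [-3]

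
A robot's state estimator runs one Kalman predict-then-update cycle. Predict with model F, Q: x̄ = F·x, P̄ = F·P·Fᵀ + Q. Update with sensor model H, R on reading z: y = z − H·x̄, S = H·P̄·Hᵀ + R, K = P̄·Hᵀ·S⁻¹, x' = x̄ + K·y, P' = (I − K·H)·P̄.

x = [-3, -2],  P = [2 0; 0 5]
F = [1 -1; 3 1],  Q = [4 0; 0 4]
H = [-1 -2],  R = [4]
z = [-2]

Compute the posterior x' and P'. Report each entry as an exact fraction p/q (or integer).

x̄ = F·x = [-1, -11]
P̄ = F·P·Fᵀ + Q = [11 1; 1 27]
y = z − H·x̄ = [-25]
S = H·P̄·Hᵀ + R = [127]
K = P̄·Hᵀ·S⁻¹ = [-13/127; -55/127]
x' = x̄ + K·y = [198/127, -22/127]
P' = (I − K·H)·P̄ = [1228/127 -588/127; -588/127 404/127]

x' = [198/127, -22/127]
P' = [1228/127 -588/127; -588/127 404/127]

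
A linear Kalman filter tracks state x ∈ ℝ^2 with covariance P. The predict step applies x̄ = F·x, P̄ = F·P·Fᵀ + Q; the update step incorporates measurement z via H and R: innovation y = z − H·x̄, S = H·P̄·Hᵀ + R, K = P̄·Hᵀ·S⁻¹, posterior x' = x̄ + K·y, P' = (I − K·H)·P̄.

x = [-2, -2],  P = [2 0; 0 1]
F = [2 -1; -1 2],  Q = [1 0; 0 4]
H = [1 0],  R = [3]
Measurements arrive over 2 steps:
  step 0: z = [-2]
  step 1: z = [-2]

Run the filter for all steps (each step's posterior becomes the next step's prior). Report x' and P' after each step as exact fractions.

step 0: x' = [-2, -2], P' = [30/13 -18/13; -18/13 94/13]
step 1: x' = [-2, -2], P' = [69/26 -3; -3 192/13]

step 0: x̄ = F·x = [-2, -2]
step 0: P̄ = F·P·Fᵀ + Q = [10 -6; -6 10]
step 0: y = z − H·x̄ = [0]
step 0: S = H·P̄·Hᵀ + R = [13]
step 0: K = P̄·Hᵀ·S⁻¹ = [10/13; -6/13]
step 0: x' = x̄ + K·y = [-2, -2]
step 0: P' = (I − K·H)·P̄ = [30/13 -18/13; -18/13 94/13]
step 1: x̄ = F·x = [-2, -2]
step 1: P̄ = F·P·Fᵀ + Q = [23 -26; -26 530/13]
step 1: y = z − H·x̄ = [0]
step 1: S = H·P̄·Hᵀ + R = [26]
step 1: K = P̄·Hᵀ·S⁻¹ = [23/26; -1]
step 1: x' = x̄ + K·y = [-2, -2]
step 1: P' = (I − K·H)·P̄ = [69/26 -3; -3 192/13]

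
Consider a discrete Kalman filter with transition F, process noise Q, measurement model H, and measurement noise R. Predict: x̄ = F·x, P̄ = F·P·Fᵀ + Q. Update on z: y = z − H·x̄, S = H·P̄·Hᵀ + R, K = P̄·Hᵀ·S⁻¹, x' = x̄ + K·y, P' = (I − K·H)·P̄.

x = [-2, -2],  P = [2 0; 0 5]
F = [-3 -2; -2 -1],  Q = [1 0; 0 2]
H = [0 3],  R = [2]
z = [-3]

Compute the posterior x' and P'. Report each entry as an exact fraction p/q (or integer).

x' = [-16/137, -123/137]
P' = [987/137 44/137; 44/137 30/137]

x̄ = F·x = [10, 6]
P̄ = F·P·Fᵀ + Q = [39 22; 22 15]
y = z − H·x̄ = [-21]
S = H·P̄·Hᵀ + R = [137]
K = P̄·Hᵀ·S⁻¹ = [66/137; 45/137]
x' = x̄ + K·y = [-16/137, -123/137]
P' = (I − K·H)·P̄ = [987/137 44/137; 44/137 30/137]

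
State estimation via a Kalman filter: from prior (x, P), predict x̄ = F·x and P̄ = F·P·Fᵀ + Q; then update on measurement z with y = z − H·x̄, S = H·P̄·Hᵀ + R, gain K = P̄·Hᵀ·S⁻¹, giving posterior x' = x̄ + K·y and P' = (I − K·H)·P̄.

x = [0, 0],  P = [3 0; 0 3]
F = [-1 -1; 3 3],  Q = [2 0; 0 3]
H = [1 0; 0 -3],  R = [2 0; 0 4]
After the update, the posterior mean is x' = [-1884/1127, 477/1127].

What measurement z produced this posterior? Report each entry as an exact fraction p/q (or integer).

z = [-3, -1]

x̄ = F·x = [0, 0]
P̄ = F·P·Fᵀ + Q = [8 -18; -18 57]
S = H·P̄·Hᵀ + R = [10 54; 54 517]
K = P̄·Hᵀ·S⁻¹ = [610/1127 54/1127; -36/1127 -369/1127]
x' − x̄ = [-1884/1127, 477/1127] = K·y
y = (KᵀK)⁻¹·Kᵀ·(x' − x̄) = [-3, -1]
z = y + H·x̄ = [-3, -1] + [0, 0] = [-3, -1]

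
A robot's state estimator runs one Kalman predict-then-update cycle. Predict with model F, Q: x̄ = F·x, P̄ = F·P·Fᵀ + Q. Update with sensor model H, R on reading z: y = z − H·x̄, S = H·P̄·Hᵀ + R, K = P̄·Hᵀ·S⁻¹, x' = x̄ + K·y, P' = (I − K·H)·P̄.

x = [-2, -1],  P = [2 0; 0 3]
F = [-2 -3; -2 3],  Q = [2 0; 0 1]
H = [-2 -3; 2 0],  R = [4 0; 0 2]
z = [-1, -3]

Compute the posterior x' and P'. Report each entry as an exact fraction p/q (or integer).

x' = [-25197/18022, 12010/9011]
P' = [8887/18022 -2951/9011; -2951/9011 5898/9011]

x̄ = F·x = [7, 1]
P̄ = F·P·Fᵀ + Q = [37 -19; -19 36]
y = z − H·x̄ = [16, -17]
S = H·P̄·Hᵀ + R = [248 -34; -34 150]
K = P̄·Hᵀ·S⁻¹ = [-17/18022 8887/18022; -2948/9011 -2951/9011]
x' = x̄ + K·y = [-25197/18022, 12010/9011]
P' = (I − K·H)·P̄ = [8887/18022 -2951/9011; -2951/9011 5898/9011]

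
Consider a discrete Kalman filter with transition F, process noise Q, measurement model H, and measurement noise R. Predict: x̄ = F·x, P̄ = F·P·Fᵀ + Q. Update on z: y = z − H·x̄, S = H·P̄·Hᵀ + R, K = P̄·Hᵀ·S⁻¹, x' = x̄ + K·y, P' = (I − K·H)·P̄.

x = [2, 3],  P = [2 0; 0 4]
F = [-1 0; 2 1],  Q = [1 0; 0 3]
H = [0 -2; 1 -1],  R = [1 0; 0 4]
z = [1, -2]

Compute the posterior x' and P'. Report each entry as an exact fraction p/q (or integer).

x̄ = F·x = [-2, 7]
P̄ = F·P·Fᵀ + Q = [3 -4; -4 15]
y = z − H·x̄ = [15, 7]
S = H·P̄·Hᵀ + R = [61 38; 38 30]
K = P̄·Hᵀ·S⁻¹ = [-13/193 123/386; -89/193 -19/386]
x' = x̄ + K·y = [-301/386, -101/386]
P' = (I − K·H)·P̄ = [505/386 13/386; 13/386 89/386]

x' = [-301/386, -101/386]
P' = [505/386 13/386; 13/386 89/386]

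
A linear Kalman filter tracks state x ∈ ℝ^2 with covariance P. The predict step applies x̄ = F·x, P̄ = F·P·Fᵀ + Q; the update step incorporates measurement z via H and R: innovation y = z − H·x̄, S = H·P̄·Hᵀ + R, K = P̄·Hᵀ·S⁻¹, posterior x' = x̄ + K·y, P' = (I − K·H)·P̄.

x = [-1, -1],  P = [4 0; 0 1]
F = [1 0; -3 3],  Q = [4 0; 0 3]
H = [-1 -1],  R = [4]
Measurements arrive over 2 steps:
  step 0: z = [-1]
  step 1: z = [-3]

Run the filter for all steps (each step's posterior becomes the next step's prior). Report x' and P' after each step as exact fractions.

step 0: x' = [-11/9, 2], P' = [68/9 -8; -8 12]
step 1: x' = [-977/2207, 7794/2207], P' = [14408/2207 -15672/2207; -15672/2207 25620/2207]

step 0: x̄ = F·x = [-1, 0]
step 0: P̄ = F·P·Fᵀ + Q = [8 -12; -12 48]
step 0: y = z − H·x̄ = [-2]
step 0: S = H·P̄·Hᵀ + R = [36]
step 0: K = P̄·Hᵀ·S⁻¹ = [1/9; -1]
step 0: x' = x̄ + K·y = [-11/9, 2]
step 0: P' = (I − K·H)·P̄ = [68/9 -8; -8 12]
step 1: x̄ = F·x = [-11/9, 29/3]
step 1: P̄ = F·P·Fᵀ + Q = [104/9 -140/3; -140/3 323]
step 1: y = z − H·x̄ = [49/9]
step 1: S = H·P̄·Hᵀ + R = [2207/9]
step 1: K = P̄·Hᵀ·S⁻¹ = [316/2207; -2487/2207]
step 1: x' = x̄ + K·y = [-977/2207, 7794/2207]
step 1: P' = (I − K·H)·P̄ = [14408/2207 -15672/2207; -15672/2207 25620/2207]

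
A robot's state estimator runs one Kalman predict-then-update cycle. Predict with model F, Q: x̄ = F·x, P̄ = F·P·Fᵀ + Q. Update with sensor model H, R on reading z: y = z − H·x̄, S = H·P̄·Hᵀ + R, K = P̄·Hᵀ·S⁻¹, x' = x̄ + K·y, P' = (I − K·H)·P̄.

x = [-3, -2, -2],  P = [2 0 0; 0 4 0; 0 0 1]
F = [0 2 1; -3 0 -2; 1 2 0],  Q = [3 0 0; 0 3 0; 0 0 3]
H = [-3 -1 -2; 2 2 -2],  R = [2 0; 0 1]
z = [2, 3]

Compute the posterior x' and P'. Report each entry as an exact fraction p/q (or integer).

x' = [-178600/74867, 324146/74867, 27437/74867]
P' = [140008/74867 -223460/74867 -83176/74867; -223460/74867 380798/74867 144466/74867; -83176/74867 144466/74867 67299/74867]

x̄ = F·x = [-6, 13, -7]
P̄ = F·P·Fᵀ + Q = [20 -2 16; -2 25 -6; 16 -6 21]
y = z − H·x̄ = [-17, -25]
S = H·P̄·Hᵀ + R = [447 -26; -26 169]
K = P̄·Hᵀ·S⁻¹ = [-1162/5759 -552/74867; 25/5759 25744/74867; -1136/5759 -12018/74867]
x' = x̄ + K·y = [-178600/74867, 324146/74867, 27437/74867]
P' = (I − K·H)·P̄ = [140008/74867 -223460/74867 -83176/74867; -223460/74867 380798/74867 144466/74867; -83176/74867 144466/74867 67299/74867]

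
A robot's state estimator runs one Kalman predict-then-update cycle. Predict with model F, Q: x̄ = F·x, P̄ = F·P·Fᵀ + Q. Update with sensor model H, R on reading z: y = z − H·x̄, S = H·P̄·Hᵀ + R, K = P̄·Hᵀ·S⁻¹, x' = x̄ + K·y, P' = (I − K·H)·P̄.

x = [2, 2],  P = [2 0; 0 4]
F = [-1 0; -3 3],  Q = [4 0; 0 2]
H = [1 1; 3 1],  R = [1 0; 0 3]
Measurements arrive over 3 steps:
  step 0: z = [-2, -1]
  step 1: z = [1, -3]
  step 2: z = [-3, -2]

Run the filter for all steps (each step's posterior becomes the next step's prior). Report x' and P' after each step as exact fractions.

step 0: x̄ = F·x = [-2, 0]
step 0: P̄ = F·P·Fᵀ + Q = [6 6; 6 56]
step 0: y = z − H·x̄ = [0, 5]
step 0: S = H·P̄·Hᵀ + R = [75 98; 98 149]
step 0: K = P̄·Hᵀ·S⁻¹ = [-564/1571 624/1571; 1986/1571 -526/1571]
step 0: x' = x̄ + K·y = [-22/1571, -2630/1571]
step 0: P' = (I − K·H)·P̄ = [1218/1571 -1782/1571; -1782/1571 3768/1571]
step 1: x̄ = F·x = [22/1571, -7824/1571]
step 1: P̄ = F·P·Fᵀ + Q = [7502/1571 9000/1571; 9000/1571 80092/1571]
step 1: y = z − H·x̄ = [9373/1571, 3045/1571]
step 1: S = H·P̄·Hᵀ + R = [107165/1571 138598/1571; 138598/1571 206323/1571]
step 1: K = P̄·Hᵀ·S⁻¹ = [-612302/1846721 693314/1846721; 2252700/1846721 -554716/1846721]
step 1: x' = x̄ + K·y = [-2283474/1846721, 3167856/1846721]
step 1: P' = (I − K·H)·P̄ = [1346122/1846721 -1958424/1846721; -1958424/1846721 4211124/1846721]
step 2: x̄ = F·x = [2283474/1846721, 16353990/1846721]
step 2: P̄ = F·P·Fᵀ + Q = [8733006/1846721 9913638/1846721; 9913638/1846721 88960288/1846721]
step 2: y = z − H·x̄ = [-24177627/1846721, -26897854/1846721]
step 2: S = H·P̄·Hᵀ + R = [119367291/1846721 154813858/1846721; 154813858/1846721 232579333/1846721]
step 2: K = P̄·Hᵀ·S⁻¹ = [-678995676/2055012259 771048264/2055012259; 2501428602/2055012259 -616234406/2055012259]
step 2: x' = x̄ + K·y = [200099322/2055012259, -5575056920/2055012259]
step 2: P' = (I − K·H)·P̄ = [1496070234/2055012259 -2175065910/2055012259; -2175065910/2055012259 4676494512/2055012259]

step 0: x' = [-22/1571, -2630/1571], P' = [1218/1571 -1782/1571; -1782/1571 3768/1571]
step 1: x' = [-2283474/1846721, 3167856/1846721], P' = [1346122/1846721 -1958424/1846721; -1958424/1846721 4211124/1846721]
step 2: x' = [200099322/2055012259, -5575056920/2055012259], P' = [1496070234/2055012259 -2175065910/2055012259; -2175065910/2055012259 4676494512/2055012259]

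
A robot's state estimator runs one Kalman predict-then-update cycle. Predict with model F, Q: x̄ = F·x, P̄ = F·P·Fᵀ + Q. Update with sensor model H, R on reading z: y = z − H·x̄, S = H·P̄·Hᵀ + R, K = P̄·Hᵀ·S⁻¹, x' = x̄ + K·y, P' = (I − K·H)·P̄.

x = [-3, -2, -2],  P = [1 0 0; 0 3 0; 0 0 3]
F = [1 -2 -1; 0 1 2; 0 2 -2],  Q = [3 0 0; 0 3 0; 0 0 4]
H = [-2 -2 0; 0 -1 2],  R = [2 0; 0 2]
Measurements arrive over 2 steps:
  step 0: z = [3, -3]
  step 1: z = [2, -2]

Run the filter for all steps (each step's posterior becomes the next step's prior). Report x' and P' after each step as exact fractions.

step 0: x̄ = F·x = [3, -6, 0]
step 0: P̄ = F·P·Fᵀ + Q = [19 -12 -6; -12 18 -6; -6 -6 28]
step 0: y = z − H·x̄ = [-3, -9]
step 0: S = H·P̄·Hᵀ + R = [54 60; 60 156]
step 0: K = P̄·Hᵀ·S⁻¹ = [-91/201 35/201; -1/67 -25/134; 1/201 53/134]
step 0: x' = x̄ + K·y = [187/67, -573/134, -479/134]
step 0: P' = (I − K·H)·P̄ = [2545/201 -818/67 -1192/201; -818/67 819/67 397/67; -1192/201 397/67 225/67]
step 1: x̄ = F·x = [1999/134, -1531/134, -94/67]
step 1: P̄ = F·P·Fᵀ + Q = [10205/67 -17057/201 -8620/201; -17057/201 3508/67 1532/67; -8620/201 1532/67 1268/67]
step 1: y = z − H·x̄ = [602/67, -1423/134]
step 1: S = H·P̄·Hᵀ + R = [28502/201 1010/67; 1010/67 2586/67]
step 1: K = P̄·Hᵀ·S⁻¹ = [-173973/175736 191407/527208; 43699/87868 -96461/263604; 11051/43934 12741/43934]
step 1: x' = x̄ + K·y = [2285465/1054416, -1618999/527208, -195293/87868]
step 1: P' = (I − K·H)·P̄ = [10065397/527208 -4771739/263604 -1145083/131802; -4771739/263604 2320321/131802 555965/65901; -1145083/131802 555965/65901 297094/65901]

step 0: x' = [187/67, -573/134, -479/134], P' = [2545/201 -818/67 -1192/201; -818/67 819/67 397/67; -1192/201 397/67 225/67]
step 1: x' = [2285465/1054416, -1618999/527208, -195293/87868], P' = [10065397/527208 -4771739/263604 -1145083/131802; -4771739/263604 2320321/131802 555965/65901; -1145083/131802 555965/65901 297094/65901]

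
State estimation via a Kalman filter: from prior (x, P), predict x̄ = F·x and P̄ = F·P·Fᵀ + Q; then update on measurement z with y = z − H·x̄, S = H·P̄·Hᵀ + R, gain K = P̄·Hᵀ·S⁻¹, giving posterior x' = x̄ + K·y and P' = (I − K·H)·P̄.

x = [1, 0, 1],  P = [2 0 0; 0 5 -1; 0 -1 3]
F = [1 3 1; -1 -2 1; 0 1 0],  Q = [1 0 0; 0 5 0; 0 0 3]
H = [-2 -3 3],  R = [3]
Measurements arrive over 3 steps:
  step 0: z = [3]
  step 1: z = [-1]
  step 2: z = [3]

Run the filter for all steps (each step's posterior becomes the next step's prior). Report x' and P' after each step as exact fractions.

step 0: x' = [36/11, -25/11, 29/33], P' = [411/11 -180/11 96/11; -180/11 743/77 -122/77; 96/11 -122/77 1007/231]
step 1: x' = [-129257/40256, 3353/2368, -1381/1258], P' = [1540257/40256 -28689/2368 16749/1258; -28689/2368 16081/2368 -103/74; 16749/1258 -103/74 4814/629]
step 2: x' = [3306309/4139138, -1136054/2069569, 4142205/4139138], P' = [85674396/2069569 -60369033/4139138 52854441/4139138; -60369033/4139138 16721743/2069569 -7001977/4139138; 52854441/4139138 -7001977/4139138 14360879/2069569]

step 0: x̄ = F·x = [2, 0, 0]
step 0: P̄ = F·P·Fᵀ + Q = [45 -30 14; -30 34 -11; 14 -11 8]
step 0: y = z − H·x̄ = [7]
step 0: S = H·P̄·Hᵀ + R = [231]
step 0: K = P̄·Hᵀ·S⁻¹ = [2/11; -25/77; 29/231]
step 0: x' = x̄ + K·y = [36/11, -25/11, 29/33]
step 0: P' = (I − K·H)·P̄ = [411/11 -180/11 96/11; -180/11 743/77 -122/77; 96/11 -122/77 1007/231]
step 1: x̄ = F·x = [-8/3, 71/33, -25/11]
step 1: P̄ = F·P·Fᵀ + Q = [118/3 -32/3 11; -32/3 2021/231 -348/77; 11 -348/77 974/77]
step 1: y = z − H·x̄ = [229/33]
step 1: S = H·P̄·Hᵀ + R = [40256/231]
step 1: K = P̄·Hᵀ·S⁻¹ = [-3157/40256; -251/2368; 213/1258]
step 1: x' = x̄ + K·y = [-129257/40256, 3353/2368, -1381/1258]
step 1: P' = (I − K·H)·P̄ = [1540257/40256 -28689/2368 16749/1258; -28689/2368 16081/2368 -103/74; 16749/1258 -103/74 4814/629]
step 2: x̄ = F·x = [-1223/20128, -28937/40256, 3353/2368]
step 2: P̄ = F·P·Fᵀ + Q = [539617/10064 -244945/20128 8129/1184; -244945/20128 344481/40256 -6769/2368; 8129/1184 -6769/2368 23185/2368]
step 2: y = z − H·x̄ = [-70969/20128]
step 2: S = H·P̄·Hᵀ + R = [2069569/10064]
step 2: K = P̄·Hᵀ·S⁻¹ = [-504527/2069569; -199441/4139138; 487441/4139138]
step 2: x' = x̄ + K·y = [3306309/4139138, -1136054/2069569, 4142205/4139138]
step 2: P' = (I − K·H)·P̄ = [85674396/2069569 -60369033/4139138 52854441/4139138; -60369033/4139138 16721743/2069569 -7001977/4139138; 52854441/4139138 -7001977/4139138 14360879/2069569]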